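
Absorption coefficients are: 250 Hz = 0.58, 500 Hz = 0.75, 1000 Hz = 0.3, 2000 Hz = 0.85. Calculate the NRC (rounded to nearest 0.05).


Given values:
  a_250 = 0.58, a_500 = 0.75
  a_1000 = 0.3, a_2000 = 0.85
Formula: NRC = (a250 + a500 + a1000 + a2000) / 4
Sum = 0.58 + 0.75 + 0.3 + 0.85 = 2.48
NRC = 2.48 / 4 = 0.62
Rounded to nearest 0.05: 0.6

0.6


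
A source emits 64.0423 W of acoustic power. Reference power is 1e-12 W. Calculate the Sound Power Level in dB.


Given values:
  W = 64.0423 W
  W_ref = 1e-12 W
Formula: SWL = 10 * log10(W / W_ref)
Compute ratio: W / W_ref = 64042300000000
Compute log10: log10(64042300000000) = 13.806467
Multiply: SWL = 10 * 13.806467 = 138.06

138.06 dB


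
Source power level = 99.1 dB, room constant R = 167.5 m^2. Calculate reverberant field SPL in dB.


Given values:
  Lw = 99.1 dB, R = 167.5 m^2
Formula: SPL = Lw + 10 * log10(4 / R)
Compute 4 / R = 4 / 167.5 = 0.023881
Compute 10 * log10(0.023881) = -16.2195
SPL = 99.1 + (-16.2195) = 82.88

82.88 dB


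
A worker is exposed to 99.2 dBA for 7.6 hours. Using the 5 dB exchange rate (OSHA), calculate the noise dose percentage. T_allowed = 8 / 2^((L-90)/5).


Given values:
  L = 99.2 dBA, T = 7.6 hours
Formula: T_allowed = 8 / 2^((L - 90) / 5)
Compute exponent: (99.2 - 90) / 5 = 1.84
Compute 2^(1.84) = 3.5801
T_allowed = 8 / 3.5801 = 2.234574 hours
Dose = (T / T_allowed) * 100
Dose = (7.6 / 2.234574) * 100 = 340.11

340.11 %


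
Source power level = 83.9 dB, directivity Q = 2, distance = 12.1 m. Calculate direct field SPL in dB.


Given values:
  Lw = 83.9 dB, Q = 2, r = 12.1 m
Formula: SPL = Lw + 10 * log10(Q / (4 * pi * r^2))
Compute 4 * pi * r^2 = 4 * pi * 12.1^2 = 1839.8423
Compute Q / denom = 2 / 1839.8423 = 0.00108705
Compute 10 * log10(0.00108705) = -29.6375
SPL = 83.9 + (-29.6375) = 54.26

54.26 dB


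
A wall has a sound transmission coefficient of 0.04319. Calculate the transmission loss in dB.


Given values:
  tau = 0.04319
Formula: TL = 10 * log10(1 / tau)
Compute 1 / tau = 1 / 0.04319 = 23.1535
Compute log10(23.1535) = 1.364617
TL = 10 * 1.364617 = 13.65

13.65 dB


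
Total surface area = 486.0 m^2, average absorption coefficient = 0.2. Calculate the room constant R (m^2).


Given values:
  S = 486.0 m^2, alpha = 0.2
Formula: R = S * alpha / (1 - alpha)
Numerator: 486.0 * 0.2 = 97.2
Denominator: 1 - 0.2 = 0.8
R = 97.2 / 0.8 = 121.5

121.5 m^2


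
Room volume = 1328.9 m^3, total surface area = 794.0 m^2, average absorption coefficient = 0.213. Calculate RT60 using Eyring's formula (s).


Given values:
  V = 1328.9 m^3, S = 794.0 m^2, alpha = 0.213
Formula: RT60 = 0.161 * V / (-S * ln(1 - alpha))
Compute ln(1 - 0.213) = ln(0.787) = -0.239527
Denominator: -794.0 * -0.239527 = 190.1844
Numerator: 0.161 * 1328.9 = 213.9529
RT60 = 213.9529 / 190.1844 = 1.125

1.125 s


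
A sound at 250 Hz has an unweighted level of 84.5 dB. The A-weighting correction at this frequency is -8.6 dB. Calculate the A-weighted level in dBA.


Given values:
  SPL = 84.5 dB
  A-weighting at 250 Hz = -8.6 dB
Formula: L_A = SPL + A_weight
L_A = 84.5 + (-8.6)
L_A = 75.9

75.9 dBA


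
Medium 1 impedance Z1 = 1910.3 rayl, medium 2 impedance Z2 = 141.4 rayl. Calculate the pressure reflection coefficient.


Given values:
  Z1 = 1910.3 rayl, Z2 = 141.4 rayl
Formula: R = (Z2 - Z1) / (Z2 + Z1)
Numerator: Z2 - Z1 = 141.4 - 1910.3 = -1768.9
Denominator: Z2 + Z1 = 141.4 + 1910.3 = 2051.7
R = -1768.9 / 2051.7 = -0.8622

-0.8622


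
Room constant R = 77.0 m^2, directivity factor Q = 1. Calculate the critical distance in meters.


Given values:
  R = 77.0 m^2, Q = 1
Formula: d_c = 0.141 * sqrt(Q * R)
Compute Q * R = 1 * 77.0 = 77.0
Compute sqrt(77.0) = 8.775
d_c = 0.141 * 8.775 = 1.237

1.237 m


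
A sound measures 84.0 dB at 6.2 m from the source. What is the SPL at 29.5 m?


Given values:
  SPL1 = 84.0 dB, r1 = 6.2 m, r2 = 29.5 m
Formula: SPL2 = SPL1 - 20 * log10(r2 / r1)
Compute ratio: r2 / r1 = 29.5 / 6.2 = 4.7581
Compute log10: log10(4.7581) = 0.677434
Compute drop: 20 * 0.677434 = 13.5487
SPL2 = 84.0 - 13.5487 = 70.45

70.45 dB


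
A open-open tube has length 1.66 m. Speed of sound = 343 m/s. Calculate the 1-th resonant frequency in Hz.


Given values:
  Tube type: open-open, L = 1.66 m, c = 343 m/s, n = 1
Formula: f_n = n * c / (2 * L)
Compute 2 * L = 2 * 1.66 = 3.32
f = 1 * 343 / 3.32
f = 103.31

103.31 Hz


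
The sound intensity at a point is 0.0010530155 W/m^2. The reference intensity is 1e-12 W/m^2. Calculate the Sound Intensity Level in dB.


Given values:
  I = 0.0010530155 W/m^2
  I_ref = 1e-12 W/m^2
Formula: SIL = 10 * log10(I / I_ref)
Compute ratio: I / I_ref = 1053015500
Compute log10: log10(1053015500) = 9.022435
Multiply: SIL = 10 * 9.022435 = 90.22

90.22 dB


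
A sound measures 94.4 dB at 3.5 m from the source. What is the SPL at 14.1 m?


Given values:
  SPL1 = 94.4 dB, r1 = 3.5 m, r2 = 14.1 m
Formula: SPL2 = SPL1 - 20 * log10(r2 / r1)
Compute ratio: r2 / r1 = 14.1 / 3.5 = 4.0286
Compute log10: log10(4.0286) = 0.605154
Compute drop: 20 * 0.605154 = 12.1031
SPL2 = 94.4 - 12.1031 = 82.3

82.3 dB


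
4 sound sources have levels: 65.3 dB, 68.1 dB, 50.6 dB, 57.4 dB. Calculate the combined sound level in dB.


Formula: L_total = 10 * log10( sum(10^(Li/10)) )
  Source 1: 10^(65.3/10) = 3388441.5614
  Source 2: 10^(68.1/10) = 6456542.2903
  Source 3: 10^(50.6/10) = 114815.3621
  Source 4: 10^(57.4/10) = 549540.8739
Sum of linear values = 10509340.0877
L_total = 10 * log10(10509340.0877) = 70.22

70.22 dB


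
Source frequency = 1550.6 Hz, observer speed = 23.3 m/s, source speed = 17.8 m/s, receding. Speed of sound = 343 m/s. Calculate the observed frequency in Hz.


Given values:
  f_s = 1550.6 Hz, v_o = 23.3 m/s, v_s = 17.8 m/s
  Direction: receding
Formula: f_o = f_s * (c - v_o) / (c + v_s)
Numerator: c - v_o = 343 - 23.3 = 319.7
Denominator: c + v_s = 343 + 17.8 = 360.8
f_o = 1550.6 * 319.7 / 360.8 = 1373.97

1373.97 Hz


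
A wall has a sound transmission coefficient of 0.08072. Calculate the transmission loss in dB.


Given values:
  tau = 0.08072
Formula: TL = 10 * log10(1 / tau)
Compute 1 / tau = 1 / 0.08072 = 12.3885
Compute log10(12.3885) = 1.093019
TL = 10 * 1.093019 = 10.93

10.93 dB


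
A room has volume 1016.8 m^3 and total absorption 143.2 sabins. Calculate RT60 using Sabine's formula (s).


Given values:
  V = 1016.8 m^3
  A = 143.2 sabins
Formula: RT60 = 0.161 * V / A
Numerator: 0.161 * 1016.8 = 163.7048
RT60 = 163.7048 / 143.2 = 1.143

1.143 s


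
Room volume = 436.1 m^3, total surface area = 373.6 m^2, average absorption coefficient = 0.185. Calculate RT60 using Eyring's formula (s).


Given values:
  V = 436.1 m^3, S = 373.6 m^2, alpha = 0.185
Formula: RT60 = 0.161 * V / (-S * ln(1 - alpha))
Compute ln(1 - 0.185) = ln(0.815) = -0.204567
Denominator: -373.6 * -0.204567 = 76.4262
Numerator: 0.161 * 436.1 = 70.2121
RT60 = 70.2121 / 76.4262 = 0.919

0.919 s


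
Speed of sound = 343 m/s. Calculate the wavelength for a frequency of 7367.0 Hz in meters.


Given values:
  c = 343 m/s, f = 7367.0 Hz
Formula: lambda = c / f
lambda = 343 / 7367.0
lambda = 0.0466

0.0466 m


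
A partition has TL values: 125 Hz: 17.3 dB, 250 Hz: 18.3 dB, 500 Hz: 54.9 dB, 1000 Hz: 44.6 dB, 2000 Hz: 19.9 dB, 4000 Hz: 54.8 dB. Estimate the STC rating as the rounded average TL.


Given TL values at each frequency:
  125 Hz: 17.3 dB
  250 Hz: 18.3 dB
  500 Hz: 54.9 dB
  1000 Hz: 44.6 dB
  2000 Hz: 19.9 dB
  4000 Hz: 54.8 dB
Formula: STC ~ round(average of TL values)
Sum = 17.3 + 18.3 + 54.9 + 44.6 + 19.9 + 54.8 = 209.8
Average = 209.8 / 6 = 34.97
Rounded: 35

35


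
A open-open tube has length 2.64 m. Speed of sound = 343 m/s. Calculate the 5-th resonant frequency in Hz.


Given values:
  Tube type: open-open, L = 2.64 m, c = 343 m/s, n = 5
Formula: f_n = n * c / (2 * L)
Compute 2 * L = 2 * 2.64 = 5.28
f = 5 * 343 / 5.28
f = 324.81

324.81 Hz


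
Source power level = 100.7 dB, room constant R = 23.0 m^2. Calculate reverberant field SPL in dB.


Given values:
  Lw = 100.7 dB, R = 23.0 m^2
Formula: SPL = Lw + 10 * log10(4 / R)
Compute 4 / R = 4 / 23.0 = 0.173913
Compute 10 * log10(0.173913) = -7.5967
SPL = 100.7 + (-7.5967) = 93.1

93.1 dB


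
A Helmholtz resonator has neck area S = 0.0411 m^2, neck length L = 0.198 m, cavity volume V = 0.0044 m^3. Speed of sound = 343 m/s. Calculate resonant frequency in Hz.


Given values:
  S = 0.0411 m^2, L = 0.198 m, V = 0.0044 m^3, c = 343 m/s
Formula: f = (c / (2*pi)) * sqrt(S / (V * L))
Compute V * L = 0.0044 * 0.198 = 0.0008712
Compute S / (V * L) = 0.0411 / 0.0008712 = 47.1763
Compute sqrt(47.1763) = 6.868501
Compute c / (2*pi) = 343 / 6.283185 = 54.590148
f = 54.590148 * 6.868501 = 374.95

374.95 Hz


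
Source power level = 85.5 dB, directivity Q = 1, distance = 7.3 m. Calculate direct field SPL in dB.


Given values:
  Lw = 85.5 dB, Q = 1, r = 7.3 m
Formula: SPL = Lw + 10 * log10(Q / (4 * pi * r^2))
Compute 4 * pi * r^2 = 4 * pi * 7.3^2 = 669.6619
Compute Q / denom = 1 / 669.6619 = 0.00149329
Compute 10 * log10(0.00149329) = -28.2586
SPL = 85.5 + (-28.2586) = 57.24

57.24 dB


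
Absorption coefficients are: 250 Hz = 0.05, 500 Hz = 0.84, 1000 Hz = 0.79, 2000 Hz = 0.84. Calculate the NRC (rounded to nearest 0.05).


Given values:
  a_250 = 0.05, a_500 = 0.84
  a_1000 = 0.79, a_2000 = 0.84
Formula: NRC = (a250 + a500 + a1000 + a2000) / 4
Sum = 0.05 + 0.84 + 0.79 + 0.84 = 2.52
NRC = 2.52 / 4 = 0.63
Rounded to nearest 0.05: 0.65

0.65


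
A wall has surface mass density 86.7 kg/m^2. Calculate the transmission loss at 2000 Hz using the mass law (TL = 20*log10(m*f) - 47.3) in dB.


Given values:
  m = 86.7 kg/m^2, f = 2000 Hz
Formula: TL = 20 * log10(m * f) - 47.3
Compute m * f = 86.7 * 2000 = 173400.0
Compute log10(173400.0) = 5.239049
Compute 20 * 5.239049 = 104.781
TL = 104.781 - 47.3 = 57.48

57.48 dB


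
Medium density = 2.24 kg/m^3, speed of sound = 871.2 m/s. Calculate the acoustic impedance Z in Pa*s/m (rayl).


Given values:
  rho = 2.24 kg/m^3
  c = 871.2 m/s
Formula: Z = rho * c
Z = 2.24 * 871.2
Z = 1951.49

1951.49 rayl


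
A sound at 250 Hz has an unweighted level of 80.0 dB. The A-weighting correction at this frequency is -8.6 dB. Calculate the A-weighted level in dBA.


Given values:
  SPL = 80.0 dB
  A-weighting at 250 Hz = -8.6 dB
Formula: L_A = SPL + A_weight
L_A = 80.0 + (-8.6)
L_A = 71.4

71.4 dBA


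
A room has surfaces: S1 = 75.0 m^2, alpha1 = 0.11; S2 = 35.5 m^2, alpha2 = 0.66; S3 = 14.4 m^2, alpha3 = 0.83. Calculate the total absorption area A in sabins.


Given surfaces:
  Surface 1: 75.0 * 0.11 = 8.25
  Surface 2: 35.5 * 0.66 = 23.43
  Surface 3: 14.4 * 0.83 = 11.952
Formula: A = sum(Si * alpha_i)
A = 8.25 + 23.43 + 11.952
A = 43.63

43.63 sabins


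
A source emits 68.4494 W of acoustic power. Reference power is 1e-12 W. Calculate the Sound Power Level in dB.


Given values:
  W = 68.4494 W
  W_ref = 1e-12 W
Formula: SWL = 10 * log10(W / W_ref)
Compute ratio: W / W_ref = 68449400000000
Compute log10: log10(68449400000000) = 13.83537
Multiply: SWL = 10 * 13.83537 = 138.35

138.35 dB


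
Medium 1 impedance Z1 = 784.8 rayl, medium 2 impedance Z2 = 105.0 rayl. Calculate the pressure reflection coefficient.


Given values:
  Z1 = 784.8 rayl, Z2 = 105.0 rayl
Formula: R = (Z2 - Z1) / (Z2 + Z1)
Numerator: Z2 - Z1 = 105.0 - 784.8 = -679.8
Denominator: Z2 + Z1 = 105.0 + 784.8 = 889.8
R = -679.8 / 889.8 = -0.764

-0.764


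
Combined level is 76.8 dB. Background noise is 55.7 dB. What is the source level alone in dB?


Given values:
  L_total = 76.8 dB, L_bg = 55.7 dB
Formula: L_source = 10 * log10(10^(L_total/10) - 10^(L_bg/10))
Convert to linear:
  10^(76.8/10) = 47863009.2323
  10^(55.7/10) = 371535.2291
Difference: 47863009.2323 - 371535.2291 = 47491474.0032
L_source = 10 * log10(47491474.0032) = 76.77

76.77 dB


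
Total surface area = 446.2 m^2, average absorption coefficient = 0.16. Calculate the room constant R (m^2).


Given values:
  S = 446.2 m^2, alpha = 0.16
Formula: R = S * alpha / (1 - alpha)
Numerator: 446.2 * 0.16 = 71.392
Denominator: 1 - 0.16 = 0.84
R = 71.392 / 0.84 = 84.99

84.99 m^2


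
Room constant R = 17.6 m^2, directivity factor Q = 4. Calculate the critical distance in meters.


Given values:
  R = 17.6 m^2, Q = 4
Formula: d_c = 0.141 * sqrt(Q * R)
Compute Q * R = 4 * 17.6 = 70.4
Compute sqrt(70.4) = 8.3905
d_c = 0.141 * 8.3905 = 1.183

1.183 m


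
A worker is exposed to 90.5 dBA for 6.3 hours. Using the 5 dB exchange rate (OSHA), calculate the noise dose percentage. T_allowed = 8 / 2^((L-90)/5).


Given values:
  L = 90.5 dBA, T = 6.3 hours
Formula: T_allowed = 8 / 2^((L - 90) / 5)
Compute exponent: (90.5 - 90) / 5 = 0.1
Compute 2^(0.1) = 1.071773
T_allowed = 8 / 1.071773 = 7.464267 hours
Dose = (T / T_allowed) * 100
Dose = (6.3 / 7.464267) * 100 = 84.4

84.4 %


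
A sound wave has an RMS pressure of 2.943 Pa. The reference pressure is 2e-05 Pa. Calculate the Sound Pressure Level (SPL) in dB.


Given values:
  p = 2.943 Pa
  p_ref = 2e-05 Pa
Formula: SPL = 20 * log10(p / p_ref)
Compute ratio: p / p_ref = 2.943 / 2e-05 = 147150
Compute log10: log10(147150) = 5.16776
Multiply: SPL = 20 * 5.16776 = 103.36

103.36 dB


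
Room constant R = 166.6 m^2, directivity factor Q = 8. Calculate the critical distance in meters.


Given values:
  R = 166.6 m^2, Q = 8
Formula: d_c = 0.141 * sqrt(Q * R)
Compute Q * R = 8 * 166.6 = 1332.8
Compute sqrt(1332.8) = 36.5075
d_c = 0.141 * 36.5075 = 5.148

5.148 m


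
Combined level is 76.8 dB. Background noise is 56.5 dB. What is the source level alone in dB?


Given values:
  L_total = 76.8 dB, L_bg = 56.5 dB
Formula: L_source = 10 * log10(10^(L_total/10) - 10^(L_bg/10))
Convert to linear:
  10^(76.8/10) = 47863009.2323
  10^(56.5/10) = 446683.5922
Difference: 47863009.2323 - 446683.5922 = 47416325.6401
L_source = 10 * log10(47416325.6401) = 76.76

76.76 dB


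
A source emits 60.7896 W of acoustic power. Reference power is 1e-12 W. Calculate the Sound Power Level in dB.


Given values:
  W = 60.7896 W
  W_ref = 1e-12 W
Formula: SWL = 10 * log10(W / W_ref)
Compute ratio: W / W_ref = 60789600000000
Compute log10: log10(60789600000000) = 13.783829
Multiply: SWL = 10 * 13.783829 = 137.84

137.84 dB


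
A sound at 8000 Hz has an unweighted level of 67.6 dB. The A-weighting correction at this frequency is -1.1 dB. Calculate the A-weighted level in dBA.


Given values:
  SPL = 67.6 dB
  A-weighting at 8000 Hz = -1.1 dB
Formula: L_A = SPL + A_weight
L_A = 67.6 + (-1.1)
L_A = 66.5

66.5 dBA


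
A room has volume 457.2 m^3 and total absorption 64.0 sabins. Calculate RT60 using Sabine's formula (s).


Given values:
  V = 457.2 m^3
  A = 64.0 sabins
Formula: RT60 = 0.161 * V / A
Numerator: 0.161 * 457.2 = 73.6092
RT60 = 73.6092 / 64.0 = 1.15

1.15 s


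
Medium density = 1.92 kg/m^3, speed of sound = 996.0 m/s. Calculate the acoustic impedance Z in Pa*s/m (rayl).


Given values:
  rho = 1.92 kg/m^3
  c = 996.0 m/s
Formula: Z = rho * c
Z = 1.92 * 996.0
Z = 1912.32

1912.32 rayl


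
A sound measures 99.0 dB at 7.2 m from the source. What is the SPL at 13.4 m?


Given values:
  SPL1 = 99.0 dB, r1 = 7.2 m, r2 = 13.4 m
Formula: SPL2 = SPL1 - 20 * log10(r2 / r1)
Compute ratio: r2 / r1 = 13.4 / 7.2 = 1.8611
Compute log10: log10(1.8611) = 0.26977
Compute drop: 20 * 0.26977 = 5.3954
SPL2 = 99.0 - 5.3954 = 93.6

93.6 dB


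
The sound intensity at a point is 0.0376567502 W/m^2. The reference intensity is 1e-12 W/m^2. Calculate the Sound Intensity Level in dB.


Given values:
  I = 0.0376567502 W/m^2
  I_ref = 1e-12 W/m^2
Formula: SIL = 10 * log10(I / I_ref)
Compute ratio: I / I_ref = 37656750200
Compute log10: log10(37656750200) = 10.575843
Multiply: SIL = 10 * 10.575843 = 105.76

105.76 dB


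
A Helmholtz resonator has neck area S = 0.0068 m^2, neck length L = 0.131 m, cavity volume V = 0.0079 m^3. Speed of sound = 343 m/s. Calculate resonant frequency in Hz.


Given values:
  S = 0.0068 m^2, L = 0.131 m, V = 0.0079 m^3, c = 343 m/s
Formula: f = (c / (2*pi)) * sqrt(S / (V * L))
Compute V * L = 0.0079 * 0.131 = 0.0010349
Compute S / (V * L) = 0.0068 / 0.0010349 = 6.5707
Compute sqrt(6.5707) = 2.563338
Compute c / (2*pi) = 343 / 6.283185 = 54.590148
f = 54.590148 * 2.563338 = 139.93

139.93 Hz


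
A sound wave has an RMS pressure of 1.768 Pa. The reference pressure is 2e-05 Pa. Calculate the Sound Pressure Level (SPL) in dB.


Given values:
  p = 1.768 Pa
  p_ref = 2e-05 Pa
Formula: SPL = 20 * log10(p / p_ref)
Compute ratio: p / p_ref = 1.768 / 2e-05 = 88400
Compute log10: log10(88400) = 4.946452
Multiply: SPL = 20 * 4.946452 = 98.93

98.93 dB


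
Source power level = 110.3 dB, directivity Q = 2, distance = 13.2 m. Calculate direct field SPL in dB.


Given values:
  Lw = 110.3 dB, Q = 2, r = 13.2 m
Formula: SPL = Lw + 10 * log10(Q / (4 * pi * r^2))
Compute 4 * pi * r^2 = 4 * pi * 13.2^2 = 2189.5644
Compute Q / denom = 2 / 2189.5644 = 0.00091342
Compute 10 * log10(0.00091342) = -30.3933
SPL = 110.3 + (-30.3933) = 79.91

79.91 dB


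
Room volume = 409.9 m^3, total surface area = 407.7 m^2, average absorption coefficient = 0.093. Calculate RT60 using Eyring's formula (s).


Given values:
  V = 409.9 m^3, S = 407.7 m^2, alpha = 0.093
Formula: RT60 = 0.161 * V / (-S * ln(1 - alpha))
Compute ln(1 - 0.093) = ln(0.907) = -0.097613
Denominator: -407.7 * -0.097613 = 39.7968
Numerator: 0.161 * 409.9 = 65.9939
RT60 = 65.9939 / 39.7968 = 1.658

1.658 s


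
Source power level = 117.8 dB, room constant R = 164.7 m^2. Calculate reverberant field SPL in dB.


Given values:
  Lw = 117.8 dB, R = 164.7 m^2
Formula: SPL = Lw + 10 * log10(4 / R)
Compute 4 / R = 4 / 164.7 = 0.024287
Compute 10 * log10(0.024287) = -16.1463
SPL = 117.8 + (-16.1463) = 101.65

101.65 dB


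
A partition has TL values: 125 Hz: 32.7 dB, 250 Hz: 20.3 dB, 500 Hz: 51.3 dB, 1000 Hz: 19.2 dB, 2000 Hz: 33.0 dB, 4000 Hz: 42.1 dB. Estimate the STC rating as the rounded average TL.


Given TL values at each frequency:
  125 Hz: 32.7 dB
  250 Hz: 20.3 dB
  500 Hz: 51.3 dB
  1000 Hz: 19.2 dB
  2000 Hz: 33.0 dB
  4000 Hz: 42.1 dB
Formula: STC ~ round(average of TL values)
Sum = 32.7 + 20.3 + 51.3 + 19.2 + 33.0 + 42.1 = 198.6
Average = 198.6 / 6 = 33.1
Rounded: 33

33


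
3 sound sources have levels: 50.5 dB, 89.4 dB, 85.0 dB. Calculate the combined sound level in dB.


Formula: L_total = 10 * log10( sum(10^(Li/10)) )
  Source 1: 10^(50.5/10) = 112201.8454
  Source 2: 10^(89.4/10) = 870963589.9561
  Source 3: 10^(85.0/10) = 316227766.0168
Sum of linear values = 1187303557.8183
L_total = 10 * log10(1187303557.8183) = 90.75

90.75 dB


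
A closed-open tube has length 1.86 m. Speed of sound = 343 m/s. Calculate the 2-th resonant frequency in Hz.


Given values:
  Tube type: closed-open, L = 1.86 m, c = 343 m/s, n = 2
Formula: f_n = (2n - 1) * c / (4 * L)
Compute 2n - 1 = 2*2 - 1 = 3
Compute 4 * L = 4 * 1.86 = 7.44
f = 3 * 343 / 7.44
f = 138.31

138.31 Hz


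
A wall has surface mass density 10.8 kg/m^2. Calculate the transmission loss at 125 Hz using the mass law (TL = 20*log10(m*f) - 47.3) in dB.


Given values:
  m = 10.8 kg/m^2, f = 125 Hz
Formula: TL = 20 * log10(m * f) - 47.3
Compute m * f = 10.8 * 125 = 1350.0
Compute log10(1350.0) = 3.130334
Compute 20 * 3.130334 = 62.6067
TL = 62.6067 - 47.3 = 15.31

15.31 dB


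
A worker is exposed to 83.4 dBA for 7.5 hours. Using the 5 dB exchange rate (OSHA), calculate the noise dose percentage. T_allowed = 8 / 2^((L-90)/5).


Given values:
  L = 83.4 dBA, T = 7.5 hours
Formula: T_allowed = 8 / 2^((L - 90) / 5)
Compute exponent: (83.4 - 90) / 5 = -1.32
Compute 2^(-1.32) = 0.400535
T_allowed = 8 / 0.400535 = 19.973286 hours
Dose = (T / T_allowed) * 100
Dose = (7.5 / 19.973286) * 100 = 37.55

37.55 %


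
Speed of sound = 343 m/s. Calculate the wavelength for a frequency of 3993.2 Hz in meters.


Given values:
  c = 343 m/s, f = 3993.2 Hz
Formula: lambda = c / f
lambda = 343 / 3993.2
lambda = 0.0859

0.0859 m


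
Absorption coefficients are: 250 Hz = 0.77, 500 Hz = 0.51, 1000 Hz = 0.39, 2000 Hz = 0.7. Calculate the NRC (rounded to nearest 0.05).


Given values:
  a_250 = 0.77, a_500 = 0.51
  a_1000 = 0.39, a_2000 = 0.7
Formula: NRC = (a250 + a500 + a1000 + a2000) / 4
Sum = 0.77 + 0.51 + 0.39 + 0.7 = 2.37
NRC = 2.37 / 4 = 0.5925
Rounded to nearest 0.05: 0.6

0.6


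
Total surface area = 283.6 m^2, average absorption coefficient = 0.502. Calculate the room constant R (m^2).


Given values:
  S = 283.6 m^2, alpha = 0.502
Formula: R = S * alpha / (1 - alpha)
Numerator: 283.6 * 0.502 = 142.3672
Denominator: 1 - 0.502 = 0.498
R = 142.3672 / 0.498 = 285.88

285.88 m^2


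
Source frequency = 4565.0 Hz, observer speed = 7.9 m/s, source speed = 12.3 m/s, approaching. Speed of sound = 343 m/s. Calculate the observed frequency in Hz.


Given values:
  f_s = 4565.0 Hz, v_o = 7.9 m/s, v_s = 12.3 m/s
  Direction: approaching
Formula: f_o = f_s * (c + v_o) / (c - v_s)
Numerator: c + v_o = 343 + 7.9 = 350.9
Denominator: c - v_s = 343 - 12.3 = 330.7
f_o = 4565.0 * 350.9 / 330.7 = 4843.84

4843.84 Hz


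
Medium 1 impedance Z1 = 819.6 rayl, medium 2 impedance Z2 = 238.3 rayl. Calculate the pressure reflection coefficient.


Given values:
  Z1 = 819.6 rayl, Z2 = 238.3 rayl
Formula: R = (Z2 - Z1) / (Z2 + Z1)
Numerator: Z2 - Z1 = 238.3 - 819.6 = -581.3
Denominator: Z2 + Z1 = 238.3 + 819.6 = 1057.9
R = -581.3 / 1057.9 = -0.5495

-0.5495


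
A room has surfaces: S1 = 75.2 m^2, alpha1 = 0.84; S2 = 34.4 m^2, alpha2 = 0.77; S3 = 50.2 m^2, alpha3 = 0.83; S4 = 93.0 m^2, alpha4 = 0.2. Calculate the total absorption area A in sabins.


Given surfaces:
  Surface 1: 75.2 * 0.84 = 63.168
  Surface 2: 34.4 * 0.77 = 26.488
  Surface 3: 50.2 * 0.83 = 41.666
  Surface 4: 93.0 * 0.2 = 18.6
Formula: A = sum(Si * alpha_i)
A = 63.168 + 26.488 + 41.666 + 18.6
A = 149.92

149.92 sabins


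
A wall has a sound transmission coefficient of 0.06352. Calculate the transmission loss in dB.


Given values:
  tau = 0.06352
Formula: TL = 10 * log10(1 / tau)
Compute 1 / tau = 1 / 0.06352 = 15.7431
Compute log10(15.7431) = 1.19709
TL = 10 * 1.19709 = 11.97

11.97 dB


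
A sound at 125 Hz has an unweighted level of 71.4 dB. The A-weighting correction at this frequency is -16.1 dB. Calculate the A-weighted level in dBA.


Given values:
  SPL = 71.4 dB
  A-weighting at 125 Hz = -16.1 dB
Formula: L_A = SPL + A_weight
L_A = 71.4 + (-16.1)
L_A = 55.3

55.3 dBA


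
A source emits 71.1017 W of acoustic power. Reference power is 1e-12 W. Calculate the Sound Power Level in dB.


Given values:
  W = 71.1017 W
  W_ref = 1e-12 W
Formula: SWL = 10 * log10(W / W_ref)
Compute ratio: W / W_ref = 71101700000000
Compute log10: log10(71101700000000) = 13.85188
Multiply: SWL = 10 * 13.85188 = 138.52

138.52 dB


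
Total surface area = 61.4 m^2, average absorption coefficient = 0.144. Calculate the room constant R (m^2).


Given values:
  S = 61.4 m^2, alpha = 0.144
Formula: R = S * alpha / (1 - alpha)
Numerator: 61.4 * 0.144 = 8.8416
Denominator: 1 - 0.144 = 0.856
R = 8.8416 / 0.856 = 10.33

10.33 m^2


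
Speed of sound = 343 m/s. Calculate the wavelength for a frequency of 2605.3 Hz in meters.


Given values:
  c = 343 m/s, f = 2605.3 Hz
Formula: lambda = c / f
lambda = 343 / 2605.3
lambda = 0.1317

0.1317 m


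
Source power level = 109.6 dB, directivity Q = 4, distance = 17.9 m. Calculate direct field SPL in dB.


Given values:
  Lw = 109.6 dB, Q = 4, r = 17.9 m
Formula: SPL = Lw + 10 * log10(Q / (4 * pi * r^2))
Compute 4 * pi * r^2 = 4 * pi * 17.9^2 = 4026.3908
Compute Q / denom = 4 / 4026.3908 = 0.00099345
Compute 10 * log10(0.00099345) = -30.0285
SPL = 109.6 + (-30.0285) = 79.57

79.57 dB


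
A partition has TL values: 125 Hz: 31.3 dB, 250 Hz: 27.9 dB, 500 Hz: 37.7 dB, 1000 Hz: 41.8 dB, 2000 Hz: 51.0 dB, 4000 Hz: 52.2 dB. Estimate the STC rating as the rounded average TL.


Given TL values at each frequency:
  125 Hz: 31.3 dB
  250 Hz: 27.9 dB
  500 Hz: 37.7 dB
  1000 Hz: 41.8 dB
  2000 Hz: 51.0 dB
  4000 Hz: 52.2 dB
Formula: STC ~ round(average of TL values)
Sum = 31.3 + 27.9 + 37.7 + 41.8 + 51.0 + 52.2 = 241.9
Average = 241.9 / 6 = 40.32
Rounded: 40

40


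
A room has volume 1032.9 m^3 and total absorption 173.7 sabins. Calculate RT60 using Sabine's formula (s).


Given values:
  V = 1032.9 m^3
  A = 173.7 sabins
Formula: RT60 = 0.161 * V / A
Numerator: 0.161 * 1032.9 = 166.2969
RT60 = 166.2969 / 173.7 = 0.957

0.957 s


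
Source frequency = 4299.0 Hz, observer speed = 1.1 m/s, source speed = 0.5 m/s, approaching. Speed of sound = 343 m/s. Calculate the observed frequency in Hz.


Given values:
  f_s = 4299.0 Hz, v_o = 1.1 m/s, v_s = 0.5 m/s
  Direction: approaching
Formula: f_o = f_s * (c + v_o) / (c - v_s)
Numerator: c + v_o = 343 + 1.1 = 344.1
Denominator: c - v_s = 343 - 0.5 = 342.5
f_o = 4299.0 * 344.1 / 342.5 = 4319.08

4319.08 Hz


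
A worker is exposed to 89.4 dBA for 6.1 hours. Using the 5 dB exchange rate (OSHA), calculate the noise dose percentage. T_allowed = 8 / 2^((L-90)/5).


Given values:
  L = 89.4 dBA, T = 6.1 hours
Formula: T_allowed = 8 / 2^((L - 90) / 5)
Compute exponent: (89.4 - 90) / 5 = -0.12
Compute 2^(-0.12) = 0.920188
T_allowed = 8 / 0.920188 = 8.693876 hours
Dose = (T / T_allowed) * 100
Dose = (6.1 / 8.693876) * 100 = 70.16

70.16 %


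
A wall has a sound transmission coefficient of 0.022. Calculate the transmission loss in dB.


Given values:
  tau = 0.022
Formula: TL = 10 * log10(1 / tau)
Compute 1 / tau = 1 / 0.022 = 45.4545
Compute log10(45.4545) = 1.657577
TL = 10 * 1.657577 = 16.58

16.58 dB


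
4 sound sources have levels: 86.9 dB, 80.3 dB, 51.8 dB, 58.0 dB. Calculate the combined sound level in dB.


Formula: L_total = 10 * log10( sum(10^(Li/10)) )
  Source 1: 10^(86.9/10) = 489778819.3684
  Source 2: 10^(80.3/10) = 107151930.5238
  Source 3: 10^(51.8/10) = 151356.1248
  Source 4: 10^(58.0/10) = 630957.3445
Sum of linear values = 597713063.3615
L_total = 10 * log10(597713063.3615) = 87.76

87.76 dB


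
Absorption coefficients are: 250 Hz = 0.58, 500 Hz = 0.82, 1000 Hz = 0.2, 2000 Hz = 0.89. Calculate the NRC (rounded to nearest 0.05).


Given values:
  a_250 = 0.58, a_500 = 0.82
  a_1000 = 0.2, a_2000 = 0.89
Formula: NRC = (a250 + a500 + a1000 + a2000) / 4
Sum = 0.58 + 0.82 + 0.2 + 0.89 = 2.49
NRC = 2.49 / 4 = 0.6225
Rounded to nearest 0.05: 0.6

0.6


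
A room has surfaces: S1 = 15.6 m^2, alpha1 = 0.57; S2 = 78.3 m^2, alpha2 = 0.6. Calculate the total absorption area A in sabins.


Given surfaces:
  Surface 1: 15.6 * 0.57 = 8.892
  Surface 2: 78.3 * 0.6 = 46.98
Formula: A = sum(Si * alpha_i)
A = 8.892 + 46.98
A = 55.87

55.87 sabins


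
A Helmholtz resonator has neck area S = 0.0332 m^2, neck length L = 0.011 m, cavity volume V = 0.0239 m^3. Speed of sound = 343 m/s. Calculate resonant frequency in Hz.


Given values:
  S = 0.0332 m^2, L = 0.011 m, V = 0.0239 m^3, c = 343 m/s
Formula: f = (c / (2*pi)) * sqrt(S / (V * L))
Compute V * L = 0.0239 * 0.011 = 0.0002629
Compute S / (V * L) = 0.0332 / 0.0002629 = 126.2838
Compute sqrt(126.2838) = 11.237607
Compute c / (2*pi) = 343 / 6.283185 = 54.590148
f = 54.590148 * 11.237607 = 613.46

613.46 Hz


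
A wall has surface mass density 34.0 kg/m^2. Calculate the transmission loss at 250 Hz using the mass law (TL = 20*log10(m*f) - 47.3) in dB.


Given values:
  m = 34.0 kg/m^2, f = 250 Hz
Formula: TL = 20 * log10(m * f) - 47.3
Compute m * f = 34.0 * 250 = 8500.0
Compute log10(8500.0) = 3.929419
Compute 20 * 3.929419 = 78.5884
TL = 78.5884 - 47.3 = 31.29

31.29 dB


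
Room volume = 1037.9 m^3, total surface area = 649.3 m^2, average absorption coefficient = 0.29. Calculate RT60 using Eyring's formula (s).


Given values:
  V = 1037.9 m^3, S = 649.3 m^2, alpha = 0.29
Formula: RT60 = 0.161 * V / (-S * ln(1 - alpha))
Compute ln(1 - 0.29) = ln(0.71) = -0.34249
Denominator: -649.3 * -0.34249 = 222.3788
Numerator: 0.161 * 1037.9 = 167.1019
RT60 = 167.1019 / 222.3788 = 0.751

0.751 s


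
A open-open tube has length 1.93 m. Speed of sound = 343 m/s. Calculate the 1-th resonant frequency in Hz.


Given values:
  Tube type: open-open, L = 1.93 m, c = 343 m/s, n = 1
Formula: f_n = n * c / (2 * L)
Compute 2 * L = 2 * 1.93 = 3.86
f = 1 * 343 / 3.86
f = 88.86

88.86 Hz


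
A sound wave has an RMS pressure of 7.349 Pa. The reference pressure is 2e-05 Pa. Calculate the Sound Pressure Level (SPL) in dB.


Given values:
  p = 7.349 Pa
  p_ref = 2e-05 Pa
Formula: SPL = 20 * log10(p / p_ref)
Compute ratio: p / p_ref = 7.349 / 2e-05 = 367450
Compute log10: log10(367450) = 5.565198
Multiply: SPL = 20 * 5.565198 = 111.3

111.3 dB


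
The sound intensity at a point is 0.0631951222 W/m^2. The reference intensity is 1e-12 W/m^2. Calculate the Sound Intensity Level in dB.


Given values:
  I = 0.0631951222 W/m^2
  I_ref = 1e-12 W/m^2
Formula: SIL = 10 * log10(I / I_ref)
Compute ratio: I / I_ref = 63195122200
Compute log10: log10(63195122200) = 10.800684
Multiply: SIL = 10 * 10.800684 = 108.01

108.01 dB


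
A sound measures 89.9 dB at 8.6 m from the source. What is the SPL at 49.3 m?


Given values:
  SPL1 = 89.9 dB, r1 = 8.6 m, r2 = 49.3 m
Formula: SPL2 = SPL1 - 20 * log10(r2 / r1)
Compute ratio: r2 / r1 = 49.3 / 8.6 = 5.7326
Compute log10: log10(5.7326) = 0.758352
Compute drop: 20 * 0.758352 = 15.167
SPL2 = 89.9 - 15.167 = 74.73

74.73 dB


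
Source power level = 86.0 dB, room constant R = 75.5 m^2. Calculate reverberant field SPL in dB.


Given values:
  Lw = 86.0 dB, R = 75.5 m^2
Formula: SPL = Lw + 10 * log10(4 / R)
Compute 4 / R = 4 / 75.5 = 0.05298
Compute 10 * log10(0.05298) = -12.7589
SPL = 86.0 + (-12.7589) = 73.24

73.24 dB


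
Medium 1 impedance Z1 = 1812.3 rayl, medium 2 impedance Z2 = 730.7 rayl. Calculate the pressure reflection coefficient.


Given values:
  Z1 = 1812.3 rayl, Z2 = 730.7 rayl
Formula: R = (Z2 - Z1) / (Z2 + Z1)
Numerator: Z2 - Z1 = 730.7 - 1812.3 = -1081.6
Denominator: Z2 + Z1 = 730.7 + 1812.3 = 2543.0
R = -1081.6 / 2543.0 = -0.4253

-0.4253


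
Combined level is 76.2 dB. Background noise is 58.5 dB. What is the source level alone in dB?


Given values:
  L_total = 76.2 dB, L_bg = 58.5 dB
Formula: L_source = 10 * log10(10^(L_total/10) - 10^(L_bg/10))
Convert to linear:
  10^(76.2/10) = 41686938.347
  10^(58.5/10) = 707945.7844
Difference: 41686938.347 - 707945.7844 = 40978992.5626
L_source = 10 * log10(40978992.5626) = 76.13

76.13 dB


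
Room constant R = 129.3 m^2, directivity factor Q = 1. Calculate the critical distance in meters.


Given values:
  R = 129.3 m^2, Q = 1
Formula: d_c = 0.141 * sqrt(Q * R)
Compute Q * R = 1 * 129.3 = 129.3
Compute sqrt(129.3) = 11.371
d_c = 0.141 * 11.371 = 1.603

1.603 m


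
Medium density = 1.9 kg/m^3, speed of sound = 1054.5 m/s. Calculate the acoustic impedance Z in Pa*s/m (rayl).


Given values:
  rho = 1.9 kg/m^3
  c = 1054.5 m/s
Formula: Z = rho * c
Z = 1.9 * 1054.5
Z = 2003.55

2003.55 rayl


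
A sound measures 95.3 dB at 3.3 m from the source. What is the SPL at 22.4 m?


Given values:
  SPL1 = 95.3 dB, r1 = 3.3 m, r2 = 22.4 m
Formula: SPL2 = SPL1 - 20 * log10(r2 / r1)
Compute ratio: r2 / r1 = 22.4 / 3.3 = 6.7879
Compute log10: log10(6.7879) = 0.831735
Compute drop: 20 * 0.831735 = 16.6347
SPL2 = 95.3 - 16.6347 = 78.67

78.67 dB


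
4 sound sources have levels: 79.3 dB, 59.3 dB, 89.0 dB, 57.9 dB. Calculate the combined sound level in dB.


Formula: L_total = 10 * log10( sum(10^(Li/10)) )
  Source 1: 10^(79.3/10) = 85113803.8202
  Source 2: 10^(59.3/10) = 851138.0382
  Source 3: 10^(89.0/10) = 794328234.7243
  Source 4: 10^(57.9/10) = 616595.0019
Sum of linear values = 880909771.5846
L_total = 10 * log10(880909771.5846) = 89.45

89.45 dB


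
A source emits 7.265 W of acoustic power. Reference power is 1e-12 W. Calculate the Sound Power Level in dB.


Given values:
  W = 7.265 W
  W_ref = 1e-12 W
Formula: SWL = 10 * log10(W / W_ref)
Compute ratio: W / W_ref = 7265000000000
Compute log10: log10(7265000000000) = 12.861236
Multiply: SWL = 10 * 12.861236 = 128.61

128.61 dB


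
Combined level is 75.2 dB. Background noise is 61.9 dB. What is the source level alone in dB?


Given values:
  L_total = 75.2 dB, L_bg = 61.9 dB
Formula: L_source = 10 * log10(10^(L_total/10) - 10^(L_bg/10))
Convert to linear:
  10^(75.2/10) = 33113112.1483
  10^(61.9/10) = 1548816.6189
Difference: 33113112.1483 - 1548816.6189 = 31564295.5294
L_source = 10 * log10(31564295.5294) = 74.99

74.99 dB


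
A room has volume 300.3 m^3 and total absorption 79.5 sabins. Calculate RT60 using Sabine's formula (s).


Given values:
  V = 300.3 m^3
  A = 79.5 sabins
Formula: RT60 = 0.161 * V / A
Numerator: 0.161 * 300.3 = 48.3483
RT60 = 48.3483 / 79.5 = 0.608

0.608 s


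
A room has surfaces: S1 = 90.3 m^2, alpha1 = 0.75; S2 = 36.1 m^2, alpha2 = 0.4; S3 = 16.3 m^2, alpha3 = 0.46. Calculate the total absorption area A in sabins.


Given surfaces:
  Surface 1: 90.3 * 0.75 = 67.725
  Surface 2: 36.1 * 0.4 = 14.44
  Surface 3: 16.3 * 0.46 = 7.498
Formula: A = sum(Si * alpha_i)
A = 67.725 + 14.44 + 7.498
A = 89.66

89.66 sabins


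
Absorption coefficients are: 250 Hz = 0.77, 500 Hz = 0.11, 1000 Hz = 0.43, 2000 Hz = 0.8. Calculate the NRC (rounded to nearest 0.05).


Given values:
  a_250 = 0.77, a_500 = 0.11
  a_1000 = 0.43, a_2000 = 0.8
Formula: NRC = (a250 + a500 + a1000 + a2000) / 4
Sum = 0.77 + 0.11 + 0.43 + 0.8 = 2.11
NRC = 2.11 / 4 = 0.5275
Rounded to nearest 0.05: 0.55

0.55


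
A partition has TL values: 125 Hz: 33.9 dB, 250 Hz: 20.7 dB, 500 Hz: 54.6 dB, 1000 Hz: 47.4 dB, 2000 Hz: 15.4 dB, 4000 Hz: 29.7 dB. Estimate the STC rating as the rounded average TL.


Given TL values at each frequency:
  125 Hz: 33.9 dB
  250 Hz: 20.7 dB
  500 Hz: 54.6 dB
  1000 Hz: 47.4 dB
  2000 Hz: 15.4 dB
  4000 Hz: 29.7 dB
Formula: STC ~ round(average of TL values)
Sum = 33.9 + 20.7 + 54.6 + 47.4 + 15.4 + 29.7 = 201.7
Average = 201.7 / 6 = 33.62
Rounded: 34

34


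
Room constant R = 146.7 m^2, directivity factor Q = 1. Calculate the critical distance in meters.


Given values:
  R = 146.7 m^2, Q = 1
Formula: d_c = 0.141 * sqrt(Q * R)
Compute Q * R = 1 * 146.7 = 146.7
Compute sqrt(146.7) = 12.112
d_c = 0.141 * 12.112 = 1.708

1.708 m


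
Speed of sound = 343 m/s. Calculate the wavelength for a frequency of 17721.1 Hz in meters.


Given values:
  c = 343 m/s, f = 17721.1 Hz
Formula: lambda = c / f
lambda = 343 / 17721.1
lambda = 0.0194

0.0194 m


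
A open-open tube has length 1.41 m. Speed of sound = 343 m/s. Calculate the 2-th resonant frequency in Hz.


Given values:
  Tube type: open-open, L = 1.41 m, c = 343 m/s, n = 2
Formula: f_n = n * c / (2 * L)
Compute 2 * L = 2 * 1.41 = 2.82
f = 2 * 343 / 2.82
f = 243.26

243.26 Hz


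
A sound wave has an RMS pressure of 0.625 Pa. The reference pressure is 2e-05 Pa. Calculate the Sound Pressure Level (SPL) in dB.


Given values:
  p = 0.625 Pa
  p_ref = 2e-05 Pa
Formula: SPL = 20 * log10(p / p_ref)
Compute ratio: p / p_ref = 0.625 / 2e-05 = 31250
Compute log10: log10(31250) = 4.49485
Multiply: SPL = 20 * 4.49485 = 89.9

89.9 dB


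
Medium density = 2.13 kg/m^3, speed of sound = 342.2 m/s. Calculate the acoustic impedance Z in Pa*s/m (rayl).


Given values:
  rho = 2.13 kg/m^3
  c = 342.2 m/s
Formula: Z = rho * c
Z = 2.13 * 342.2
Z = 728.89

728.89 rayl


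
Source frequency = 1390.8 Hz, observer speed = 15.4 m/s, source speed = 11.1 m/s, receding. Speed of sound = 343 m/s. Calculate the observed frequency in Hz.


Given values:
  f_s = 1390.8 Hz, v_o = 15.4 m/s, v_s = 11.1 m/s
  Direction: receding
Formula: f_o = f_s * (c - v_o) / (c + v_s)
Numerator: c - v_o = 343 - 15.4 = 327.6
Denominator: c + v_s = 343 + 11.1 = 354.1
f_o = 1390.8 * 327.6 / 354.1 = 1286.72

1286.72 Hz


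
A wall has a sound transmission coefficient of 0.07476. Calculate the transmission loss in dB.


Given values:
  tau = 0.07476
Formula: TL = 10 * log10(1 / tau)
Compute 1 / tau = 1 / 0.07476 = 13.3761
Compute log10(13.3761) = 1.12633
TL = 10 * 1.12633 = 11.26

11.26 dB


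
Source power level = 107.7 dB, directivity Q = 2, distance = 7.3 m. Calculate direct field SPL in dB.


Given values:
  Lw = 107.7 dB, Q = 2, r = 7.3 m
Formula: SPL = Lw + 10 * log10(Q / (4 * pi * r^2))
Compute 4 * pi * r^2 = 4 * pi * 7.3^2 = 669.6619
Compute Q / denom = 2 / 669.6619 = 0.00298658
Compute 10 * log10(0.00298658) = -25.2483
SPL = 107.7 + (-25.2483) = 82.45

82.45 dB


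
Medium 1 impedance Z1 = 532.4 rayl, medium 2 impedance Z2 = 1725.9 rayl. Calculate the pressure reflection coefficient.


Given values:
  Z1 = 532.4 rayl, Z2 = 1725.9 rayl
Formula: R = (Z2 - Z1) / (Z2 + Z1)
Numerator: Z2 - Z1 = 1725.9 - 532.4 = 1193.5
Denominator: Z2 + Z1 = 1725.9 + 532.4 = 2258.3
R = 1193.5 / 2258.3 = 0.5285

0.5285


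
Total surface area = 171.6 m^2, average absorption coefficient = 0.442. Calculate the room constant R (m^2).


Given values:
  S = 171.6 m^2, alpha = 0.442
Formula: R = S * alpha / (1 - alpha)
Numerator: 171.6 * 0.442 = 75.8472
Denominator: 1 - 0.442 = 0.558
R = 75.8472 / 0.558 = 135.93

135.93 m^2


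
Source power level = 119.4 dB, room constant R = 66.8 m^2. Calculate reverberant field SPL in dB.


Given values:
  Lw = 119.4 dB, R = 66.8 m^2
Formula: SPL = Lw + 10 * log10(4 / R)
Compute 4 / R = 4 / 66.8 = 0.05988
Compute 10 * log10(0.05988) = -12.2272
SPL = 119.4 + (-12.2272) = 107.17

107.17 dB


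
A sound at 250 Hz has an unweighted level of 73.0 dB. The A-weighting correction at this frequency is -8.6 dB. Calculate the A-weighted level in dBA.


Given values:
  SPL = 73.0 dB
  A-weighting at 250 Hz = -8.6 dB
Formula: L_A = SPL + A_weight
L_A = 73.0 + (-8.6)
L_A = 64.4

64.4 dBA


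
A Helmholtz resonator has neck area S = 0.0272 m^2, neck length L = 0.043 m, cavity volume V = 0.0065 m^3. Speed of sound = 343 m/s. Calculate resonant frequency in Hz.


Given values:
  S = 0.0272 m^2, L = 0.043 m, V = 0.0065 m^3, c = 343 m/s
Formula: f = (c / (2*pi)) * sqrt(S / (V * L))
Compute V * L = 0.0065 * 0.043 = 0.0002795
Compute S / (V * L) = 0.0272 / 0.0002795 = 97.3166
Compute sqrt(97.3166) = 9.864918
Compute c / (2*pi) = 343 / 6.283185 = 54.590148
f = 54.590148 * 9.864918 = 538.53

538.53 Hz


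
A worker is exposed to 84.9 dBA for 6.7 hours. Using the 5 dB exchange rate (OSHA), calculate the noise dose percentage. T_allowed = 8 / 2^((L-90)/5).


Given values:
  L = 84.9 dBA, T = 6.7 hours
Formula: T_allowed = 8 / 2^((L - 90) / 5)
Compute exponent: (84.9 - 90) / 5 = -1.02
Compute 2^(-1.02) = 0.493116
T_allowed = 8 / 0.493116 = 16.223363 hours
Dose = (T / T_allowed) * 100
Dose = (6.7 / 16.223363) * 100 = 41.3

41.3 %


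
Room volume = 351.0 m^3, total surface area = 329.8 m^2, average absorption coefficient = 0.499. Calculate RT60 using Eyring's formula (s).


Given values:
  V = 351.0 m^3, S = 329.8 m^2, alpha = 0.499
Formula: RT60 = 0.161 * V / (-S * ln(1 - alpha))
Compute ln(1 - 0.499) = ln(0.501) = -0.691149
Denominator: -329.8 * -0.691149 = 227.9409
Numerator: 0.161 * 351.0 = 56.511
RT60 = 56.511 / 227.9409 = 0.248

0.248 s


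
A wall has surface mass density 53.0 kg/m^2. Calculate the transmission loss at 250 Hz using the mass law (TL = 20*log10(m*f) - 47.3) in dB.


Given values:
  m = 53.0 kg/m^2, f = 250 Hz
Formula: TL = 20 * log10(m * f) - 47.3
Compute m * f = 53.0 * 250 = 13250.0
Compute log10(13250.0) = 4.122216
Compute 20 * 4.122216 = 82.4443
TL = 82.4443 - 47.3 = 35.14

35.14 dB


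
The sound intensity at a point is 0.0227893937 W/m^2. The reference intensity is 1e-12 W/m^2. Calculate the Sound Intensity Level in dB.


Given values:
  I = 0.0227893937 W/m^2
  I_ref = 1e-12 W/m^2
Formula: SIL = 10 * log10(I / I_ref)
Compute ratio: I / I_ref = 22789393700
Compute log10: log10(22789393700) = 10.357733
Multiply: SIL = 10 * 10.357733 = 103.58

103.58 dB
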